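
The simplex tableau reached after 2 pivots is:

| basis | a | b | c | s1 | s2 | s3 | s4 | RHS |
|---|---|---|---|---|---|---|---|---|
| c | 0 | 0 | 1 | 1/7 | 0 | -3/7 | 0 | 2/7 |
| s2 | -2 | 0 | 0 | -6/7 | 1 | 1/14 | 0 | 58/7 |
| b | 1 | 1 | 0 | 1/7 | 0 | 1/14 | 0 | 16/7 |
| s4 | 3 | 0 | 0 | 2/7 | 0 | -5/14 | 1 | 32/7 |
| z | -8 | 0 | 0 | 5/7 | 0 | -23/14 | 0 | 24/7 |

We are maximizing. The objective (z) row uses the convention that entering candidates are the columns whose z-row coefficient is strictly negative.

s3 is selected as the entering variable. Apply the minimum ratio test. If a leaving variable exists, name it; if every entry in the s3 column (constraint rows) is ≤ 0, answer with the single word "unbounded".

Ratios: row 1 (c): entry -3/7 ≤ 0, skip; row 2 (s2): (58/7)/(1/14) = 116; row 3 (b): (16/7)/(1/14) = 32; row 4 (s4): entry -5/14 ≤ 0, skip.
Minimum ratio is in the b row, so b leaves.

b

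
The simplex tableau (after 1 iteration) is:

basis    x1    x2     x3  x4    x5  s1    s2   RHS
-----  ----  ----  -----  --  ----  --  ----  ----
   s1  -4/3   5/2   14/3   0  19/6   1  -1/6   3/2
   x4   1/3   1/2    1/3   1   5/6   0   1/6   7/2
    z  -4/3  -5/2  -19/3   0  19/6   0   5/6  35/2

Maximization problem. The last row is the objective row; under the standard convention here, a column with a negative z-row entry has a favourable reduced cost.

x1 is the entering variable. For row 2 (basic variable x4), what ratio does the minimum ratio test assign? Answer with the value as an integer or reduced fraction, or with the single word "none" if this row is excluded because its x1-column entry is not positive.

21/2

Ratio = RHS / (x1 entry) = (7/2) / (1/3) = 21/2.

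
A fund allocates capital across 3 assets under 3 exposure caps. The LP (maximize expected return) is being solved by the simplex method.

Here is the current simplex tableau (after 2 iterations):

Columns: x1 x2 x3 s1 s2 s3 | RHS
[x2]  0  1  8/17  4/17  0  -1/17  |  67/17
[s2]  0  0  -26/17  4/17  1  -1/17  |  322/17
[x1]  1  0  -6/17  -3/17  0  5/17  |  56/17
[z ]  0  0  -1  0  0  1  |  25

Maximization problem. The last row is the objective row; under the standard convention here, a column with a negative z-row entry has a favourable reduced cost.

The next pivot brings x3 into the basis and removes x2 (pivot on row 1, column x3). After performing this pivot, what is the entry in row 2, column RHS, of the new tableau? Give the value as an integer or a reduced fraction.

127/4

Pivot element is row 1, column x3: 8/17.
Normalize row 1: new (row 1, RHS) = (67/17)/(8/17) = 67/8.
row 2 ← row 2 − (-26/17)·(new row 1): 322/17 − (-26/17)·(67/8) = 127/4.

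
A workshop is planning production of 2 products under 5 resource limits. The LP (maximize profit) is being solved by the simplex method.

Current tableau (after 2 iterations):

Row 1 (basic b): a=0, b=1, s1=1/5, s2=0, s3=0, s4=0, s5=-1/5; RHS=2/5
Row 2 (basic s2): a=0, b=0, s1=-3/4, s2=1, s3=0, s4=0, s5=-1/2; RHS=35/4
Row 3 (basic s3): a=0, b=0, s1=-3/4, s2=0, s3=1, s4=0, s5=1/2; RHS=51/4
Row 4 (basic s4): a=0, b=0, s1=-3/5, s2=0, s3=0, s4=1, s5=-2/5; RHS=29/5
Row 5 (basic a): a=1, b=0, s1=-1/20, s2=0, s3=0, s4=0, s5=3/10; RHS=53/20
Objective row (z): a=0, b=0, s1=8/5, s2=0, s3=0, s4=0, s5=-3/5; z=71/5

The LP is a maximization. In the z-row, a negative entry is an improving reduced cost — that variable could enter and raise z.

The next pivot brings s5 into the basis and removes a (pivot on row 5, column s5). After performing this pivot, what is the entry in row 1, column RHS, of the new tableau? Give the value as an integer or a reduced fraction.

Pivot element is row 5, column s5: 3/10.
Normalize row 5: new (row 5, RHS) = (53/20)/(3/10) = 53/6.
row 1 ← row 1 − (-1/5)·(new row 5): 2/5 − (-1/5)·(53/6) = 13/6.

13/6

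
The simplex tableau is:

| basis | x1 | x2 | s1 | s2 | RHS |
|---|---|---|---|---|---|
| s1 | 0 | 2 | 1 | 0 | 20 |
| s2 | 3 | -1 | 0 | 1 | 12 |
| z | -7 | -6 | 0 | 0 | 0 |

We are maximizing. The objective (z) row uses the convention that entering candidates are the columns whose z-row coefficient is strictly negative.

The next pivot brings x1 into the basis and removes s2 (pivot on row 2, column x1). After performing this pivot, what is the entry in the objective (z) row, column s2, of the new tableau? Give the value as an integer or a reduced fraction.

7/3

Pivot element is row 2, column x1: 3.
Normalize row 2: new (row 2, s2) = 1/3 = 1/3.
z-row ← z-row − (-7)·(new row 2): 0 − (-7)·(1/3) = 7/3.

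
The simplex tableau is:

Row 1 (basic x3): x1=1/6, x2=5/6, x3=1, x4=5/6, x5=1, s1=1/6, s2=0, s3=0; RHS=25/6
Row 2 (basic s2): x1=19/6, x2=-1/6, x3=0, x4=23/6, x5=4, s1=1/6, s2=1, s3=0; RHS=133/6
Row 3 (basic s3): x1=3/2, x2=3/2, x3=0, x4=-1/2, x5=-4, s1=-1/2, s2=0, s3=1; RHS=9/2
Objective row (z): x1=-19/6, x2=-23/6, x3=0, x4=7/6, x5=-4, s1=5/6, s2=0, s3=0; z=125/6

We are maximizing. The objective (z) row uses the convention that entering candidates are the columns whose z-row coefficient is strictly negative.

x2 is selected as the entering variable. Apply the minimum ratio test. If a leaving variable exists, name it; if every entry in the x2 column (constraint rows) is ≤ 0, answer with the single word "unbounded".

Ratios: row 1 (x3): (25/6)/(5/6) = 5; row 2 (s2): entry -1/6 ≤ 0, skip; row 3 (s3): (9/2)/(3/2) = 3.
Minimum ratio is in the s3 row, so s3 leaves.

s3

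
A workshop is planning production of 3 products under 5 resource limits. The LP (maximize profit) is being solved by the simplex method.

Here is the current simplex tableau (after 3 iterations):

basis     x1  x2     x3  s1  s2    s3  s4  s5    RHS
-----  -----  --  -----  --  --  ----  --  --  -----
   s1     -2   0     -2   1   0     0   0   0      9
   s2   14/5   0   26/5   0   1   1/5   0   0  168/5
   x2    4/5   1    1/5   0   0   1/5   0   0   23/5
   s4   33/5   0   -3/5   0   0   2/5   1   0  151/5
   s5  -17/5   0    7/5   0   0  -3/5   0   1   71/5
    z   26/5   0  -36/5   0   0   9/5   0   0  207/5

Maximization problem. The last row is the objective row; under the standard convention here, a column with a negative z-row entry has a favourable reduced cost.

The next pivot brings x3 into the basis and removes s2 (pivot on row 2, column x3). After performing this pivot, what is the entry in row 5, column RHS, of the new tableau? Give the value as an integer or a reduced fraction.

Pivot element is row 2, column x3: 26/5.
Normalize row 2: new (row 2, RHS) = (168/5)/(26/5) = 84/13.
row 5 ← row 5 − (7/5)·(new row 2): 71/5 − (7/5)·(84/13) = 67/13.

67/13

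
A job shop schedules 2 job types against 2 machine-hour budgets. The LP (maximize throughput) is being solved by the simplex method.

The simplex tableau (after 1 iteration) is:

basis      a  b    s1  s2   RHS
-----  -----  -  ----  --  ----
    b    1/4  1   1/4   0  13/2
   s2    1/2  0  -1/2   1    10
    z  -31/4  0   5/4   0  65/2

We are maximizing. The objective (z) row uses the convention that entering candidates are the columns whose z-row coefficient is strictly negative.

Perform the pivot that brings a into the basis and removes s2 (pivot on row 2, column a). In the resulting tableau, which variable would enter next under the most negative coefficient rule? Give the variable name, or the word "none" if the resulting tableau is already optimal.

Pivot element 1/2. New z-row = old z-row − (-31/4)·(row 2/(1/2)).
Updated z-row coefficients: a: 0, b: 0, s1: -13/2, s2: 31/2.
The most negative is -13/2 in column s1, so s1 would enter next.

s1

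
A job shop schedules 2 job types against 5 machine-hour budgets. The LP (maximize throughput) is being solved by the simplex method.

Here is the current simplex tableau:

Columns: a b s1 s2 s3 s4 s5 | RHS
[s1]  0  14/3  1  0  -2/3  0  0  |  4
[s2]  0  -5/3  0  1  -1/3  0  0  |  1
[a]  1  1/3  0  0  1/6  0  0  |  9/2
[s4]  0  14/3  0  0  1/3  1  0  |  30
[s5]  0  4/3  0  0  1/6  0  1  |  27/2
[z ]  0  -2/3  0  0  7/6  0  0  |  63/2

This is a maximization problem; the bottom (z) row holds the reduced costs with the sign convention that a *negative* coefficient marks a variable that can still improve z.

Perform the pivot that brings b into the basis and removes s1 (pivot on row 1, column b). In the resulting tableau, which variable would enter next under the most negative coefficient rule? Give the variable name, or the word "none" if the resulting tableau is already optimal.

none

Pivot element 14/3. New z-row = old z-row − (-2/3)·(row 1/(14/3)).
Updated z-row coefficients: a: 0, b: 0, s1: 1/7, s2: 0, s3: 15/14, s4: 0, s5: 0.
No coefficient is strictly negative; the tableau after this pivot is optimal.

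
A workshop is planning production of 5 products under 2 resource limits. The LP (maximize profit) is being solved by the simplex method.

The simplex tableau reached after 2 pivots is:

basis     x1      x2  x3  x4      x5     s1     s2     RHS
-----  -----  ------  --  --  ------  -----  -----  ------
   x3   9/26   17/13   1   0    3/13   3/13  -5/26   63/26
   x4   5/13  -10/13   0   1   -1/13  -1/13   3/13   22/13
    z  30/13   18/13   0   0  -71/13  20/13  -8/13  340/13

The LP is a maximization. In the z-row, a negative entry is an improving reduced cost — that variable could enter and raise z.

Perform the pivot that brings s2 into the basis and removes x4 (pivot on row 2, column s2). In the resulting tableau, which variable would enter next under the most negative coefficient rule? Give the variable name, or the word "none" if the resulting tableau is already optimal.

Pivot element 3/13. New z-row = old z-row − (-8/13)·(row 2/(3/13)).
Updated z-row coefficients: x1: 10/3, x2: -2/3, x3: 0, x4: 8/3, x5: -17/3, s1: 4/3, s2: 0.
The most negative is -17/3 in column x5, so x5 would enter next.

x5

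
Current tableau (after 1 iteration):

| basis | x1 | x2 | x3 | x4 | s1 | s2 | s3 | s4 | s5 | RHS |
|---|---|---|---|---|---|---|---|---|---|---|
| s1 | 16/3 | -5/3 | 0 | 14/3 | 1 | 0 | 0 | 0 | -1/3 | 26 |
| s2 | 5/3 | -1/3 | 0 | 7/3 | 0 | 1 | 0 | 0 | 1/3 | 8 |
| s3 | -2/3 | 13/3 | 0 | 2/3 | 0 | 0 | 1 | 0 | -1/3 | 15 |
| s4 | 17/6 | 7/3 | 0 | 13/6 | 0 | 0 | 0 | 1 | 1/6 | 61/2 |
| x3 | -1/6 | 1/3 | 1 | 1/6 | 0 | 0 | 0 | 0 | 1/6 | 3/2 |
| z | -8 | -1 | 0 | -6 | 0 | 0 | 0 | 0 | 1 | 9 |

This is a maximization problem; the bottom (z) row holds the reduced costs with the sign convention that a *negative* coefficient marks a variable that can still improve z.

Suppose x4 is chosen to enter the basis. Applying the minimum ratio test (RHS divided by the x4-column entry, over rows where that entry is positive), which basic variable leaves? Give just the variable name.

Ratios: row 1 (s1): 26/(14/3) = 39/7; row 2 (s2): 8/(7/3) = 24/7; row 3 (s3): 15/(2/3) = 45/2; row 4 (s4): (61/2)/(13/6) = 183/13; row 5 (x3): (3/2)/(1/6) = 9.
Minimum ratio 24/7 is in the s2 row, so s2 leaves.

s2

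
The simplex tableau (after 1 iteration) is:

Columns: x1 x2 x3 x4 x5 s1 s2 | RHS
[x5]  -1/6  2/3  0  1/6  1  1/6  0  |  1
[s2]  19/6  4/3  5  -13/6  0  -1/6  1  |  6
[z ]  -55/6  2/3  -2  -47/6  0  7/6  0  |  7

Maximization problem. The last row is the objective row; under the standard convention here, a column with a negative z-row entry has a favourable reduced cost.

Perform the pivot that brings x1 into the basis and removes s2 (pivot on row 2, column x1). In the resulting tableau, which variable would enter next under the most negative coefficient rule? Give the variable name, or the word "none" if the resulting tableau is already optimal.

x4

Pivot element 19/6. New z-row = old z-row − (-55/6)·(row 2/(19/6)).
Updated z-row coefficients: x1: 0, x2: 86/19, x3: 237/19, x4: -268/19, x5: 0, s1: 13/19, s2: 55/19.
The most negative is -268/19 in column x4, so x4 would enter next.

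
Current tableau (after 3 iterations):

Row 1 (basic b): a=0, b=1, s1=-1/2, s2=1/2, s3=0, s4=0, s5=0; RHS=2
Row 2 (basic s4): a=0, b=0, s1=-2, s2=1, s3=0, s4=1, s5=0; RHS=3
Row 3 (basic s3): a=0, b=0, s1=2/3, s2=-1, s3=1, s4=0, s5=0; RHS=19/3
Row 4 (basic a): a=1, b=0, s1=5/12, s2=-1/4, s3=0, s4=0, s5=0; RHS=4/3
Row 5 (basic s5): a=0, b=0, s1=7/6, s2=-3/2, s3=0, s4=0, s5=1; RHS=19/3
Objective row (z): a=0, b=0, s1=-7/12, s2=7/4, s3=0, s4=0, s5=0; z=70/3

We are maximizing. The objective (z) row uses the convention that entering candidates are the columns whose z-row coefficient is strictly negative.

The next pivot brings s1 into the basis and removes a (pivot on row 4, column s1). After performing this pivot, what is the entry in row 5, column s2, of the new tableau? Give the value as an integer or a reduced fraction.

-4/5

Pivot element is row 4, column s1: 5/12.
Normalize row 4: new (row 4, s2) = (-1/4)/(5/12) = -3/5.
row 5 ← row 5 − (7/6)·(new row 4): -3/2 − (7/6)·(-3/5) = -4/5.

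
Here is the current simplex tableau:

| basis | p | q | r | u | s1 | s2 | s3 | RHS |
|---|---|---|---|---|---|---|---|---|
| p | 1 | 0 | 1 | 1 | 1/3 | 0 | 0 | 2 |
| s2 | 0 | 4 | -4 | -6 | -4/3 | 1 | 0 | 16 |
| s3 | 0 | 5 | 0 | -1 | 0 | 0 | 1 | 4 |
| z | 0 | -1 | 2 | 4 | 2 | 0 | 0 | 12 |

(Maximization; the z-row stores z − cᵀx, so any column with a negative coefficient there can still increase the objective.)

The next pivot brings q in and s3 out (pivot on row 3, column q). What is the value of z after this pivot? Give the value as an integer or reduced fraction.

Minimum ratio for q: 4/5 = 4/5.
z changes by −(z-row coeff of q)·ratio = −(-1)·(4/5) = 4/5.
New z = 12 + (4/5) = 64/5.

64/5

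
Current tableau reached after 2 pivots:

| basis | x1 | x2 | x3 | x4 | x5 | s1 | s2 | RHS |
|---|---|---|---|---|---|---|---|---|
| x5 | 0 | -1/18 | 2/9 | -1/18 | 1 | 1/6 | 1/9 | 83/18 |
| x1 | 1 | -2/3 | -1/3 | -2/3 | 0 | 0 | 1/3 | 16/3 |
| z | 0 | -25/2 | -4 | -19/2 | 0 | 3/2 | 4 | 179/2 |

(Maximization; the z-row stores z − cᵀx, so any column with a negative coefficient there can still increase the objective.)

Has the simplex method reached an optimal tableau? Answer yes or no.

no

Column x2 has objective-row coefficient -25/2, which is negative; an improving pivot exists, so not yet optimal.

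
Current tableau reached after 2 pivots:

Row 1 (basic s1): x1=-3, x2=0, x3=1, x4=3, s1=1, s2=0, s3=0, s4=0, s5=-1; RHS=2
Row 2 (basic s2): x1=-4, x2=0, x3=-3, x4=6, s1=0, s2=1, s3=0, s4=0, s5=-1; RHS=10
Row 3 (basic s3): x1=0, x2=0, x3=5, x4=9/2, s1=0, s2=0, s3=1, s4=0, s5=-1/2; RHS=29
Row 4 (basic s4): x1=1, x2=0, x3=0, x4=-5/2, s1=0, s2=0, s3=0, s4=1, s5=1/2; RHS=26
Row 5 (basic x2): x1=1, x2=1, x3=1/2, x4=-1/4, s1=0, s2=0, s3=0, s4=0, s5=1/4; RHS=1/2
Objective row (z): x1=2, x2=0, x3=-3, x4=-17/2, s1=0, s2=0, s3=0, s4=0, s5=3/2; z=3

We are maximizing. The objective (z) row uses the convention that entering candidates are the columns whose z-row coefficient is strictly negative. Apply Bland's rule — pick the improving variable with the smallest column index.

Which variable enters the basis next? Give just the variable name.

Objective-row coefficients: x1: 2, x2: 0, x3: -3, x4: -17/2, s1: 0, s2: 0, s3: 0, s4: 0, s5: 3/2.
Improving columns: x3, x4. Bland's rule picks the smallest column index → x3.

x3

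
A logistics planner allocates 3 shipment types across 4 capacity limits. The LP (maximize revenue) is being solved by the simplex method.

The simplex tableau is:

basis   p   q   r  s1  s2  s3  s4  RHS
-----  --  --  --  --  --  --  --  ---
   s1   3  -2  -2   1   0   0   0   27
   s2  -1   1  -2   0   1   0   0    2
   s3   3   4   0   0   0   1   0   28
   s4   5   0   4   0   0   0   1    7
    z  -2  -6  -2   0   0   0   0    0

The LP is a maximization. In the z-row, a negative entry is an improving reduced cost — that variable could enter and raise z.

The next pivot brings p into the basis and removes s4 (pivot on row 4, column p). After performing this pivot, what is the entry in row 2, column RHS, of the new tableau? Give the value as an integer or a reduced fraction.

17/5

Pivot element is row 4, column p: 5.
Normalize row 4: new (row 4, RHS) = 7/5 = 7/5.
row 2 ← row 2 − (-1)·(new row 4): 2 − (-1)·(7/5) = 17/5.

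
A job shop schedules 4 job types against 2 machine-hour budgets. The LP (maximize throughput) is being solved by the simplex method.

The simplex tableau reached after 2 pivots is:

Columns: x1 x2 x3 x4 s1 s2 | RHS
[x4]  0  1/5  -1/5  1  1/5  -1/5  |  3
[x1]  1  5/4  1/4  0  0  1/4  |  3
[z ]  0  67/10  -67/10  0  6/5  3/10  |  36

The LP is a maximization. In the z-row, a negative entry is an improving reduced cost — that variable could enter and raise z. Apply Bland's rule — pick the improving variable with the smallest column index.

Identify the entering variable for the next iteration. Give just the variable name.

x3

Objective-row coefficients: x1: 0, x2: 67/10, x3: -67/10, x4: 0, s1: 6/5, s2: 3/10.
Improving columns: x3. Bland's rule picks the smallest column index → x3.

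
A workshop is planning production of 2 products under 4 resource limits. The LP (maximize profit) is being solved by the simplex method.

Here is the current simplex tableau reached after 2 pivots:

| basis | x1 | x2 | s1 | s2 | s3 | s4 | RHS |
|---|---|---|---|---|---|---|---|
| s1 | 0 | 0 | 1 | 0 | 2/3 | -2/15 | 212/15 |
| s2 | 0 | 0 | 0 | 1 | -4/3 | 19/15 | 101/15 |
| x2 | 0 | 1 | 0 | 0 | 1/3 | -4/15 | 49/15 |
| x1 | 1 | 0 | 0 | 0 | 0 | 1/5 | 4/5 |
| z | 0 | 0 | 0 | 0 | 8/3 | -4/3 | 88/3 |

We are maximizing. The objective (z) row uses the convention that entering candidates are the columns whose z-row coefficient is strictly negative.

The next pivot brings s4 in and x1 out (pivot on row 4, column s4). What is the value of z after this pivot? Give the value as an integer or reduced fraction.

104/3

Minimum ratio for s4: (4/5)/(1/5) = 4.
z changes by −(z-row coeff of s4)·ratio = −(-4/3)·4 = 16/3.
New z = 88/3 + (16/3) = 104/3.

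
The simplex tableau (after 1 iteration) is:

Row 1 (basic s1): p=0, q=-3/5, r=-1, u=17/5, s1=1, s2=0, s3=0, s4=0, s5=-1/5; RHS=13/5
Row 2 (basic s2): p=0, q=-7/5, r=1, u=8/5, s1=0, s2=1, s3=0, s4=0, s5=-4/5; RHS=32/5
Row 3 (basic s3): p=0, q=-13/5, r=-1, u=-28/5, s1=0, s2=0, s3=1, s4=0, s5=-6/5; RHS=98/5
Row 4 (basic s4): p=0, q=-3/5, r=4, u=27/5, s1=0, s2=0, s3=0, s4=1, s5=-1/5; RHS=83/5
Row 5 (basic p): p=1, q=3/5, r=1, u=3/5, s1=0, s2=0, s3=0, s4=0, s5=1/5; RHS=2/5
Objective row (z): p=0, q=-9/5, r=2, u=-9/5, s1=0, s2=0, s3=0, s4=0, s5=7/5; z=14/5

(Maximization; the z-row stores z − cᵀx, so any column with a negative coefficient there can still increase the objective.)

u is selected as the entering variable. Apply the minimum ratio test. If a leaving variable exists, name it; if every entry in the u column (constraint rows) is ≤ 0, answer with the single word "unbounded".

Ratios: row 1 (s1): (13/5)/(17/5) = 13/17; row 2 (s2): (32/5)/(8/5) = 4; row 3 (s3): entry -28/5 ≤ 0, skip; row 4 (s4): (83/5)/(27/5) = 83/27; row 5 (p): (2/5)/(3/5) = 2/3.
Minimum ratio is in the p row, so p leaves.

p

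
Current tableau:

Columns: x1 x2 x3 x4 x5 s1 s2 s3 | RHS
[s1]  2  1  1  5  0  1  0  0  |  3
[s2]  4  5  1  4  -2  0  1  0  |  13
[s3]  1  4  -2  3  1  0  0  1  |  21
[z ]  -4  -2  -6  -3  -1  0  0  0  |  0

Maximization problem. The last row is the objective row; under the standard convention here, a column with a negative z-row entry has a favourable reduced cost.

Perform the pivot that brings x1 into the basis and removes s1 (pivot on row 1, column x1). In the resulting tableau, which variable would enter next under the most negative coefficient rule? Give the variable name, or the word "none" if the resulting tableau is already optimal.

x3

Pivot element 2. New z-row = old z-row − (-4)·(row 1/2).
Updated z-row coefficients: x1: 0, x2: 0, x3: -4, x4: 7, x5: -1, s1: 2, s2: 0, s3: 0.
The most negative is -4 in column x3, so x3 would enter next.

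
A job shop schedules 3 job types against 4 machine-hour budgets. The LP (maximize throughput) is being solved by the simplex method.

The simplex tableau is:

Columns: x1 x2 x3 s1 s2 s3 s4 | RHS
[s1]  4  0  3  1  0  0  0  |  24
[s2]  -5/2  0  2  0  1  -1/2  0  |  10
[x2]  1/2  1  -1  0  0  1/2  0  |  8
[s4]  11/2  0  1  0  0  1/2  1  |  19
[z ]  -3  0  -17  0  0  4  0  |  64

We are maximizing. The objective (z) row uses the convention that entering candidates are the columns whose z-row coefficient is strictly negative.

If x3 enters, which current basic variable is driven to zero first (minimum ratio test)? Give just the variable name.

Ratios: row 1 (s1): 24/3 = 8; row 2 (s2): 10/2 = 5; row 3 (x2): entry -1 ≤ 0, skip; row 4 (s4): 19/1 = 19.
Minimum ratio 5 is in the s2 row, so s2 leaves.

s2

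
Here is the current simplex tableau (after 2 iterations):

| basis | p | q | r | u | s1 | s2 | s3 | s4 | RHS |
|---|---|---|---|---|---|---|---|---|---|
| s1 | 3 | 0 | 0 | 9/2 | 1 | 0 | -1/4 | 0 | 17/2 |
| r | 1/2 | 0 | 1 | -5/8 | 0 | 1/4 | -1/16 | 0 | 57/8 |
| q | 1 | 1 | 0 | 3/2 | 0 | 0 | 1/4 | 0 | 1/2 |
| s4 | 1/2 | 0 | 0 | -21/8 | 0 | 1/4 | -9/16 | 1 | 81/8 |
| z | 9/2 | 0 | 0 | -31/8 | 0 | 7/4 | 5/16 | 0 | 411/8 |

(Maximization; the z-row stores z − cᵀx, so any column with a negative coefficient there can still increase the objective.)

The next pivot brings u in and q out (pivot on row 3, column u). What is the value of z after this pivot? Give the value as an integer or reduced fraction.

158/3

Minimum ratio for u: (1/2)/(3/2) = 1/3.
z changes by −(z-row coeff of u)·ratio = −(-31/8)·(1/3) = 31/24.
New z = 411/8 + (31/24) = 158/3.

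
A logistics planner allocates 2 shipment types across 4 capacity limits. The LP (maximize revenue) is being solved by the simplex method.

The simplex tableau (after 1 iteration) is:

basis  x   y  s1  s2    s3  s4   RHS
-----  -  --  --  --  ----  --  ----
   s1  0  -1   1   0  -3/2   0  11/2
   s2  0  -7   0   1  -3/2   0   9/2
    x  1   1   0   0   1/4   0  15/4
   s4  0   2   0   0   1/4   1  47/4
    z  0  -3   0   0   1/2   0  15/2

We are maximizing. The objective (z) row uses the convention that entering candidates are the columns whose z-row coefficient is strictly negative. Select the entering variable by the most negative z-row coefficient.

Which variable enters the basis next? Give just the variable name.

Objective-row coefficients: x: 0, y: -3, s1: 0, s2: 0, s3: 1/2, s4: 0.
The most negative is -3 in column y, so y enters.

y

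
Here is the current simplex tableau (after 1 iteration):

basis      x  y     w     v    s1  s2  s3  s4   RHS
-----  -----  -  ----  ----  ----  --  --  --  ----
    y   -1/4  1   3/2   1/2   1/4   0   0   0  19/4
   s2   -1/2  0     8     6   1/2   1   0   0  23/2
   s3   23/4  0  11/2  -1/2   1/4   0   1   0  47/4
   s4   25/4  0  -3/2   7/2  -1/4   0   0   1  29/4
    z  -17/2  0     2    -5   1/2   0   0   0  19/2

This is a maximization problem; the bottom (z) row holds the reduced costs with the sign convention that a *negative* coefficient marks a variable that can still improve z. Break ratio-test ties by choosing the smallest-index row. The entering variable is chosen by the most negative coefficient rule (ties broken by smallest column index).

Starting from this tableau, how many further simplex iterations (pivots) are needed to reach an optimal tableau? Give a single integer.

2

pivot: x in, s4 out → z = 484/25
pivot: v in, s2 out → z = 3112/157
No improving column remains; optimal.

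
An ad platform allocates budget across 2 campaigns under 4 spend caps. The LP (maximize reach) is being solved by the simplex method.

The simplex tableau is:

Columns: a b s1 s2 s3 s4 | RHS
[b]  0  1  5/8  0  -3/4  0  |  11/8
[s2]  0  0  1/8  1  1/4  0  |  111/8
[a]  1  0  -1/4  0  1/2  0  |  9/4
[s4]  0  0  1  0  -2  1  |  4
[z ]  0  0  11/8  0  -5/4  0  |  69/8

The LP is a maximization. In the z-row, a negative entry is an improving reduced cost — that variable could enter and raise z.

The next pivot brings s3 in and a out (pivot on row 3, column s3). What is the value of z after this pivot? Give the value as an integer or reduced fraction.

57/4

Minimum ratio for s3: (9/4)/(1/2) = 9/2.
z changes by −(z-row coeff of s3)·ratio = −(-5/4)·(9/2) = 45/8.
New z = 69/8 + (45/8) = 57/4.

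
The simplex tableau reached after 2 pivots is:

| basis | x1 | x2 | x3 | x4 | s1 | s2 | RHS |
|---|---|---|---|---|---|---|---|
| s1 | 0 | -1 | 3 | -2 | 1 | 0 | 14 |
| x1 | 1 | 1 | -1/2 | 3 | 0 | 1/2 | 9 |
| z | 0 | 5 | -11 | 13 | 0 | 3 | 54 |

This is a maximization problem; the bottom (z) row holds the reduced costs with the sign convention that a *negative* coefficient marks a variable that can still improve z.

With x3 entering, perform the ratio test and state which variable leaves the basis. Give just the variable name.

Ratios: row 1 (s1): 14/3 = 14/3; row 2 (x1): entry -1/2 ≤ 0, skip.
Minimum ratio 14/3 is in the s1 row, so s1 leaves.

s1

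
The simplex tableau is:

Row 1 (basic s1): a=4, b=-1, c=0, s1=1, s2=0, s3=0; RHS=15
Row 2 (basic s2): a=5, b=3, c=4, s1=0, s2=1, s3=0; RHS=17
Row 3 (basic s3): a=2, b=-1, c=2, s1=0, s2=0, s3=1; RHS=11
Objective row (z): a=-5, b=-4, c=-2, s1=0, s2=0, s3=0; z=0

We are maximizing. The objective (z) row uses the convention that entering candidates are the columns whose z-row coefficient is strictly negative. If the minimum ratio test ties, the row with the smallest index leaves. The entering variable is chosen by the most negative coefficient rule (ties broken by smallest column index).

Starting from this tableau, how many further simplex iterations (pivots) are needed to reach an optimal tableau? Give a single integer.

pivot: a in, s2 out → z = 17
pivot: b in, a out → z = 68/3
No improving column remains; optimal.

2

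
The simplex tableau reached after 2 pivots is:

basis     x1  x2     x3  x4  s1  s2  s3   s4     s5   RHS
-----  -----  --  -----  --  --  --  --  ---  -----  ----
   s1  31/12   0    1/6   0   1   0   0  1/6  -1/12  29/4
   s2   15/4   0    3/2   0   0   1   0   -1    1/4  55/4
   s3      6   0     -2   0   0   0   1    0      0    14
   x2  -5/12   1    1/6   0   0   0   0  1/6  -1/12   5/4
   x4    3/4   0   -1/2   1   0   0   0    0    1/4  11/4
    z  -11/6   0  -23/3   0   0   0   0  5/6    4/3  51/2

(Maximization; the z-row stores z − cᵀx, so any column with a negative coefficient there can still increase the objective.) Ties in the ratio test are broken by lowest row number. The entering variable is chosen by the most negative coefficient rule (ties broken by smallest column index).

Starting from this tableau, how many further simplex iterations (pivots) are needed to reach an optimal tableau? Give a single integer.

pivot: x3 in, x2 out → z = 83
pivot: x1 in, s2 out → z = 90
No improving column remains; optimal.

2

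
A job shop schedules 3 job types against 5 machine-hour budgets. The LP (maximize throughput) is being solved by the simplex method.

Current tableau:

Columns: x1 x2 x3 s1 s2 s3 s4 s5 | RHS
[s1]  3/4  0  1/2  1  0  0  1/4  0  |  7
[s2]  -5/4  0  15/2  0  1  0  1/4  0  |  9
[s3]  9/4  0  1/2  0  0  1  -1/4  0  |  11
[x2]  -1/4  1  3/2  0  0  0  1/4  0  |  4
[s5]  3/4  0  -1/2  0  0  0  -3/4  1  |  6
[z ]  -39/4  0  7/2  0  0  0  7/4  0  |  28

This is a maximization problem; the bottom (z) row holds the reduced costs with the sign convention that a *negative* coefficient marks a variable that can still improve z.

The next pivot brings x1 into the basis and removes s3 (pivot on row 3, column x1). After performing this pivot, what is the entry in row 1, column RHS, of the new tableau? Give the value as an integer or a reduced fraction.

10/3

Pivot element is row 3, column x1: 9/4.
Normalize row 3: new (row 3, RHS) = 11/(9/4) = 44/9.
row 1 ← row 1 − (3/4)·(new row 3): 7 − (3/4)·(44/9) = 10/3.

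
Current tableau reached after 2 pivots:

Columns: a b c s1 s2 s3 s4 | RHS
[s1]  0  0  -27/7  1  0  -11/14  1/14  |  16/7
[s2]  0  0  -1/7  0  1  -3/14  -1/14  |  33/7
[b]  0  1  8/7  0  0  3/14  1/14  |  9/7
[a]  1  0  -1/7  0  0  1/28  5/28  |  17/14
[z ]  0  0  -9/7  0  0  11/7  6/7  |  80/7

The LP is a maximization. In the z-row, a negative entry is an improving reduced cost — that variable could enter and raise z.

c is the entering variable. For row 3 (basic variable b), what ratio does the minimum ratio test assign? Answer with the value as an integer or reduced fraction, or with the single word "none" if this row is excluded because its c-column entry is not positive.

9/8

Ratio = RHS / (c entry) = (9/7) / (8/7) = 9/8.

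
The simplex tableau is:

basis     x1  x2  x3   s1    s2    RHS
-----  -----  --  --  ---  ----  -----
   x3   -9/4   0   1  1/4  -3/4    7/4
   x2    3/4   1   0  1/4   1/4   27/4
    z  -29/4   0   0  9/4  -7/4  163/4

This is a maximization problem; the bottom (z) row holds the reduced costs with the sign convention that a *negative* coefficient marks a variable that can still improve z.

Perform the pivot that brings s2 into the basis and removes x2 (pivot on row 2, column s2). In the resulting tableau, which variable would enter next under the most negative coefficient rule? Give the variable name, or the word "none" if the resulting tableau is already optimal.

Pivot element 1/4. New z-row = old z-row − (-7/4)·(row 2/(1/4)).
Updated z-row coefficients: x1: -2, x2: 7, x3: 0, s1: 4, s2: 0.
The most negative is -2 in column x1, so x1 would enter next.

x1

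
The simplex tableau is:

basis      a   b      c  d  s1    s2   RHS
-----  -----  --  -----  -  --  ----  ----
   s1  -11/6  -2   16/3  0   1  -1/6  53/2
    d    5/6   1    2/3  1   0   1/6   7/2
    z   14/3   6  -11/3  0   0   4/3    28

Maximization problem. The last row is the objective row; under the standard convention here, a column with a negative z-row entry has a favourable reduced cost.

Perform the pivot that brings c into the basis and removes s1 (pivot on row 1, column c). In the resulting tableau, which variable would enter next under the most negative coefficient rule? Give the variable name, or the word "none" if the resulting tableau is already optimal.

Pivot element 16/3. New z-row = old z-row − (-11/3)·(row 1/(16/3)).
Updated z-row coefficients: a: 109/32, b: 37/8, c: 0, d: 0, s1: 11/16, s2: 39/32.
No coefficient is strictly negative; the tableau after this pivot is optimal.

none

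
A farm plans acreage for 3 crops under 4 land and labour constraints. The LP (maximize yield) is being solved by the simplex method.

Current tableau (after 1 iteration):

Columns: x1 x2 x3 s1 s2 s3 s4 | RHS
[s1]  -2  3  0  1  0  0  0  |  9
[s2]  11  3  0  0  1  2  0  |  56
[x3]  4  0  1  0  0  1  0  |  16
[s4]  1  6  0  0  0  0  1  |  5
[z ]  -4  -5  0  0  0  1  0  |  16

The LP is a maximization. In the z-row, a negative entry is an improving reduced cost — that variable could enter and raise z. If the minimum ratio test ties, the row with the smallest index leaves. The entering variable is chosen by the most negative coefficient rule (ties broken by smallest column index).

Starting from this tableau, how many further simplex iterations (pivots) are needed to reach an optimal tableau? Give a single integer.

2

pivot: x2 in, s4 out → z = 121/6
pivot: x1 in, x3 out → z = 197/6
No improving column remains; optimal.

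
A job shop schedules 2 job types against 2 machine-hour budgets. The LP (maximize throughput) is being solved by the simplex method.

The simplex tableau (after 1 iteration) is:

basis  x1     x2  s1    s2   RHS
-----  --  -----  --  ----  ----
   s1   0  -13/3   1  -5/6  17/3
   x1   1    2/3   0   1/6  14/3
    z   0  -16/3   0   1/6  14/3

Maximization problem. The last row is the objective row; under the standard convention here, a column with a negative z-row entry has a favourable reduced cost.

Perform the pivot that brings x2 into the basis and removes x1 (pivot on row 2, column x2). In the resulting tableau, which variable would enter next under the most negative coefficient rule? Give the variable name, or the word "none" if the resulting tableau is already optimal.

Pivot element 2/3. New z-row = old z-row − (-16/3)·(row 2/(2/3)).
Updated z-row coefficients: x1: 8, x2: 0, s1: 0, s2: 3/2.
No coefficient is strictly negative; the tableau after this pivot is optimal.

none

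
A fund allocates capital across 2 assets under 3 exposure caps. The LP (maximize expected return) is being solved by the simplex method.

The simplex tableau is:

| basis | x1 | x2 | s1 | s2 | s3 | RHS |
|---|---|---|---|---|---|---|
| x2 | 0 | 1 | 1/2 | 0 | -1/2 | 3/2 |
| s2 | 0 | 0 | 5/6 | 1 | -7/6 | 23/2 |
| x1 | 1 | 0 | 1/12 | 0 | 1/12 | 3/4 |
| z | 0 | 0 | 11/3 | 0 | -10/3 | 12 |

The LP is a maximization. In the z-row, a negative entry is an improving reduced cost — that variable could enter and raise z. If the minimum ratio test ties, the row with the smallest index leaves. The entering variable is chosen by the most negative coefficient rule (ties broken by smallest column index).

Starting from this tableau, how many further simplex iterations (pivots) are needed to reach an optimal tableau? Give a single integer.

pivot: s3 in, x1 out → z = 42
No improving column remains; optimal.

1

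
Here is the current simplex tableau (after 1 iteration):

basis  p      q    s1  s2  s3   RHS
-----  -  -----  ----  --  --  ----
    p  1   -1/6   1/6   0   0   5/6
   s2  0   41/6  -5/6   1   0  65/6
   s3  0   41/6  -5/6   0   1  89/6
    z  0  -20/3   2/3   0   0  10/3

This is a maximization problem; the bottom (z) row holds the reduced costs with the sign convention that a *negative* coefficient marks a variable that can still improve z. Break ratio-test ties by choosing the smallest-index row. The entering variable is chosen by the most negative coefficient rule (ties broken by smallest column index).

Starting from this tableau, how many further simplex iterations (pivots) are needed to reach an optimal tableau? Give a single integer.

2

pivot: q in, s2 out → z = 570/41
pivot: s1 in, p out → z = 15
No improving column remains; optimal.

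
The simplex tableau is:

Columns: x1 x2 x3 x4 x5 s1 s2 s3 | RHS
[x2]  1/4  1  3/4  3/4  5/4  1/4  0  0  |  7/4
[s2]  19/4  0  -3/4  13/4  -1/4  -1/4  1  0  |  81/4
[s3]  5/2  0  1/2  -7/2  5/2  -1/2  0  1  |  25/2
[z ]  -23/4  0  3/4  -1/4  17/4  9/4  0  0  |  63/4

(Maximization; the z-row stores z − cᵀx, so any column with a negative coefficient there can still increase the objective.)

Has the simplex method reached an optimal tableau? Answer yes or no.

no

Column x1 has objective-row coefficient -23/4, which is negative; an improving pivot exists, so not yet optimal.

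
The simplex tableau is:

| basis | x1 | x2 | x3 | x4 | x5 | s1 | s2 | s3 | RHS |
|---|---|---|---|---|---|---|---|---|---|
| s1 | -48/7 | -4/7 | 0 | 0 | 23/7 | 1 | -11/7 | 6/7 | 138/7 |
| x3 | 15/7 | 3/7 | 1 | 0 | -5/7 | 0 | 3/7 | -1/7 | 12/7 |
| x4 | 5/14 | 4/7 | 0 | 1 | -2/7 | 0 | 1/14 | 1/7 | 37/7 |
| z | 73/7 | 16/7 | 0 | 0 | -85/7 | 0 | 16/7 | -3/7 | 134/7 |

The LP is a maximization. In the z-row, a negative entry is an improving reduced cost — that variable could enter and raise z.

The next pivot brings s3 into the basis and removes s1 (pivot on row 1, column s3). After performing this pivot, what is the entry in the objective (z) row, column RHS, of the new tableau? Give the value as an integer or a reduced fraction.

Pivot element is row 1, column s3: 6/7.
Normalize row 1: new (row 1, RHS) = (138/7)/(6/7) = 23.
z-row ← z-row − (-3/7)·(new row 1): 134/7 − (-3/7)·23 = 29.

29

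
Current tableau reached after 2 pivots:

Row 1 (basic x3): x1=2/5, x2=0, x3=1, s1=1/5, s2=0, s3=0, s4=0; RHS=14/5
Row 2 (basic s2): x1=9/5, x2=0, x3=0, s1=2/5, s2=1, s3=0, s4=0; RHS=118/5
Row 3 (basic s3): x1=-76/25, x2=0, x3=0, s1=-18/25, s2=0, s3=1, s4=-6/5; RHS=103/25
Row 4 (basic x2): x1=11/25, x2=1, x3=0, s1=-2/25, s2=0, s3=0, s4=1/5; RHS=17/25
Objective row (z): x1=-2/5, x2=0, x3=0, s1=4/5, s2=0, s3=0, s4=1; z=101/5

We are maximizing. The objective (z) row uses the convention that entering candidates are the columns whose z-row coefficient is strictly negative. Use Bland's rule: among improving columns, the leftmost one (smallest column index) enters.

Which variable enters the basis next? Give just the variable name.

x1

Objective-row coefficients: x1: -2/5, x2: 0, x3: 0, s1: 4/5, s2: 0, s3: 0, s4: 1.
Improving columns: x1. Bland's rule picks the smallest column index → x1.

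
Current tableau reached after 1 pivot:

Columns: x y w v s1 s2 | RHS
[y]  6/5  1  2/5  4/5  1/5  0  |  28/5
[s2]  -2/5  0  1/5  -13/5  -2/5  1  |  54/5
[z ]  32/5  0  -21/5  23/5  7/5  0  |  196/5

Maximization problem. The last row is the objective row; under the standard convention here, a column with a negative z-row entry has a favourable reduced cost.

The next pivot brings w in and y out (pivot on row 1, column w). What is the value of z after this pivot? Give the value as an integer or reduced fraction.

Minimum ratio for w: (28/5)/(2/5) = 14.
z changes by −(z-row coeff of w)·ratio = −(-21/5)·14 = 294/5.
New z = 196/5 + (294/5) = 98.

98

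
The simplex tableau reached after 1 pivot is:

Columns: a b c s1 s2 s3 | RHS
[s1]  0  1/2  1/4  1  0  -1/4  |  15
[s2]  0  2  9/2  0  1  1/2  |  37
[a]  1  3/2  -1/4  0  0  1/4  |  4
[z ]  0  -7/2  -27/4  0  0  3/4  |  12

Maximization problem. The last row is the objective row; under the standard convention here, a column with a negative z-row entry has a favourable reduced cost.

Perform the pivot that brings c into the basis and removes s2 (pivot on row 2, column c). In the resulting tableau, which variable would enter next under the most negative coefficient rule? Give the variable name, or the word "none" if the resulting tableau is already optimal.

b

Pivot element 9/2. New z-row = old z-row − (-27/4)·(row 2/(9/2)).
Updated z-row coefficients: a: 0, b: -1/2, c: 0, s1: 0, s2: 3/2, s3: 3/2.
The most negative is -1/2 in column b, so b would enter next.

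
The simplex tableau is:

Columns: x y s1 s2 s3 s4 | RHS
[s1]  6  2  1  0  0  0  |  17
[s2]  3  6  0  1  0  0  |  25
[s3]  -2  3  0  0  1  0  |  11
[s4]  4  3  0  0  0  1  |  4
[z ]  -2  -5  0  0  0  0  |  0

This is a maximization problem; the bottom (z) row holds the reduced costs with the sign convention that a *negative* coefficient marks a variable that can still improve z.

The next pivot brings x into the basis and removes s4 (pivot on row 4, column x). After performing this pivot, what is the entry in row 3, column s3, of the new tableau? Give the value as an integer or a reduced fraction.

Pivot element is row 4, column x: 4.
Normalize row 4: new (row 4, s3) = 0/4 = 0.
row 3 ← row 3 − (-2)·(new row 4): 1 − (-2)·0 = 1.

1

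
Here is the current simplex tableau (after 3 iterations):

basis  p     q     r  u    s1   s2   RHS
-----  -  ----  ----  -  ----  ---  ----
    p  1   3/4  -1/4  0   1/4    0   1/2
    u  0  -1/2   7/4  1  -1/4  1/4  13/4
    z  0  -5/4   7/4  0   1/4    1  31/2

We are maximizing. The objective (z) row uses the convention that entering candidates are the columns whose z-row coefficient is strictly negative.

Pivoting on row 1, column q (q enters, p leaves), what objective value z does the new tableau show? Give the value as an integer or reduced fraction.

49/3

Minimum ratio for q: (1/2)/(3/4) = 2/3.
z changes by −(z-row coeff of q)·ratio = −(-5/4)·(2/3) = 5/6.
New z = 31/2 + (5/6) = 49/3.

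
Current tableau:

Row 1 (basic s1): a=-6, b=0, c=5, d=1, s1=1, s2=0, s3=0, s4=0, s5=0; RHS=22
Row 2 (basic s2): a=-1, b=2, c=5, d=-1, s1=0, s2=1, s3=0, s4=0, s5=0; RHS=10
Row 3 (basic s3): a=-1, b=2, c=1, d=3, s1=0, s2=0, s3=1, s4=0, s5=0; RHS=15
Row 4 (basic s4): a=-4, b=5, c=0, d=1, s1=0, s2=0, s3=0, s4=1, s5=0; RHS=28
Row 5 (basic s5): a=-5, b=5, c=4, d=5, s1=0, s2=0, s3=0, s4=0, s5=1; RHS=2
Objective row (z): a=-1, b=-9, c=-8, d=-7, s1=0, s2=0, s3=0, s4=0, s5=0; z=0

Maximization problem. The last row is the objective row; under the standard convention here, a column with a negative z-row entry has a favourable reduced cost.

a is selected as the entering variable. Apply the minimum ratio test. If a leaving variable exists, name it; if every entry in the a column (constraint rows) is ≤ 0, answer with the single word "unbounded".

unbounded

a-column entries: row 1: -6, row 2: -1, row 3: -1, row 4: -4, row 5: -5. All ≤ 0, so a can increase without bound; the LP is unbounded in this direction.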